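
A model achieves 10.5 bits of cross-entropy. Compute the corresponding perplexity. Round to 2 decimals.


Perplexity formula: PP = 2^H
H = 10.5
PP = 2^10.5
Decompose: 2^10.5 = 2^10 * 2^0.5 = 2^10 * sqrt(2)
2^10 = 1024, sqrt(2) ~ 1.4142136
PP ~ 1024 * 1.4142136 = 1448.1547264
Rounded to 2 decimals: 1448.15

1448.15


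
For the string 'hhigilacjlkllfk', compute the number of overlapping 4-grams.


String 'hhigilacjlkllfk' has length L = 15.
Number of overlapping n-grams = L - n + 1
Substituting: 15 - 4 + 1 = 12

12


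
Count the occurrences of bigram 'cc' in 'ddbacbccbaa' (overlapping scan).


Scanning 'ddbacbccbaa' for bigram 'cc':
  Position 0: 'dd' -> no
  Position 1: 'db' -> no
  Position 2: 'ba' -> no
  Position 3: 'ac' -> no
  Position 4: 'cb' -> no
  Position 5: 'bc' -> no
  Position 6: 'cc' -> MATCH
  Position 7: 'cb' -> no
  Position 8: 'ba' -> no
  Position 9: 'aa' -> no
Total matches: 1

1


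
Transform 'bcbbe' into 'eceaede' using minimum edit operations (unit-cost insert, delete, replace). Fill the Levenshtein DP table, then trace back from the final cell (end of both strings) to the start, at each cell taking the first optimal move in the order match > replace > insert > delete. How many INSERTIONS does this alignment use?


Edit distance = 5. Backtracking from cell (5, 7) with preference match > replace > insert > delete,
then listing the resulting alignment 'bcbbe' -> 'eceaede' left to right:
  Step 1: replace b->e
  Step 2: keep 'c'
  Step 3: insert 'e' [insertion #1]
  Step 4: insert 'a' [insertion #2]
  Step 5: replace b->e
  Step 6: replace b->d
  Step 7: keep 'e'
Total insertions: 2

2


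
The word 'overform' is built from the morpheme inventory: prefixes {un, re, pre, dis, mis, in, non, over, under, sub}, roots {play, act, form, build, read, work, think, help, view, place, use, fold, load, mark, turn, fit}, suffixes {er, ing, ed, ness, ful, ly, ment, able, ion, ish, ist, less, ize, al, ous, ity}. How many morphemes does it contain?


Segmenting 'overform' against the inventory:
  'over' -> prefix (morpheme 1)
  'form' -> root (morpheme 2)
Total morphemes: 2

2


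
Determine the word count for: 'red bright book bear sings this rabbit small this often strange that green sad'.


Counting words by splitting on spaces:
  Word 1: 'red'
  Word 2: 'bright'
  Word 3: 'book'
  Word 4: 'bear'
  Word 5: 'sings'
  Word 6: 'this'
  Word 7: 'rabbit'
  Word 8: 'small'
  Word 9: 'this'
  Word 10: 'often'
  Word 11: 'strange'
  Word 12: 'that'
  Word 13: 'green'
  Word 14: 'sad'
Total words: 14

14


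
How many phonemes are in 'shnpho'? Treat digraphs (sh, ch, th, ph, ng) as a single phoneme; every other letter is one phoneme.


Parsing 'shnpho' greedily, digraphs first:
  'sh' -> digraph (1 consonant phoneme) (phonemes so far: 1)
  'n' -> consonant phoneme (phonemes so far: 2)
  'ph' -> digraph (1 consonant phoneme) (phonemes so far: 3)
  'o' -> vowel phoneme (phonemes so far: 4)
Total phonemes: 4

4


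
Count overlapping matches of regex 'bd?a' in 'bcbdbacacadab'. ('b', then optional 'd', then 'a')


Pattern: bd?a means 'b', then optional 'd', then 'a'.
Scanning 'bcbdbacacadab' position-by-position:
  Pos 0: window 'bcb' -> no
  Pos 1: window 'cbd' -> no
  Pos 2: window 'bdb' -> no
  Pos 3: window 'dba' -> no
  Pos 4: window 'bac' -> MATCH
  Pos 5: window 'aca' -> no
  Pos 6: window 'cac' -> no
  Pos 7: window 'aca' -> no
  Pos 8: window 'cad' -> no
  Pos 9: window 'ada' -> no
  Pos 10: window 'dab' -> no
  Pos 11: window 'ab' -> no
  Pos 12: window 'b' -> no
Total matches: 1

1


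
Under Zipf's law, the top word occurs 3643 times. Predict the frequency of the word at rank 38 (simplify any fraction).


Zipf's law: freq(rank) = f1 / rank
f1 = 3643, rank = 38
freq = 3643 / 38
GCD(3643, 38) = 1
Simplified: 3643/38

3643/38


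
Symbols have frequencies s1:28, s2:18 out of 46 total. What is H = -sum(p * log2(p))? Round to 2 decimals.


Computing entropy H = -sum(p_i * log2(p_i)):
  s1: p = 28/46 = 0.6087, -p*log2(p) = 0.4360
  s2: p = 18/46 = 0.3913, -p*log2(p) = 0.5297
H = sum of terms = 0.9657
Rounded to 2 decimals: 0.97

0.97


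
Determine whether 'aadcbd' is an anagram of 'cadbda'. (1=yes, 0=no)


Sort characters of 'aadcbd': 'aabcdd'
Sort characters of 'cadbda': 'aabcdd'
Sorted forms match -> they ARE anagrams
Result: 1

1


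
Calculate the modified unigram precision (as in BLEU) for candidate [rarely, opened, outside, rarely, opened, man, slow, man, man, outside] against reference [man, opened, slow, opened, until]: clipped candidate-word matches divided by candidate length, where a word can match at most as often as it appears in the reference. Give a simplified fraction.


Reference word counts: {'man': 1, 'opened': 2, 'slow': 1, 'until': 1}
Checking each candidate word (with clipping):
  'rarely' -> not in reference -> no match (matches: 0)
  'opened' -> in reference (ref count 2, used 1/2) -> match (matches: 1)
  'outside' -> not in reference -> no match (matches: 1)
  'rarely' -> not in reference -> no match (matches: 1)
  'opened' -> in reference (ref count 2, used 2/2) -> match (matches: 2)
  'man' -> in reference (ref count 1, used 1/1) -> match (matches: 3)
  'slow' -> in reference (ref count 1, used 1/1) -> match (matches: 4)
  'man' -> ref count 1 already used up (1/1) -> clipped, no match (matches: 4)
  'man' -> ref count 1 already used up (1/1) -> clipped, no match (matches: 4)
  'outside' -> not in reference -> no match (matches: 4)
Clipped matches: 4, Candidate length: 10
Precision = 4/10 = 2/5

2/5


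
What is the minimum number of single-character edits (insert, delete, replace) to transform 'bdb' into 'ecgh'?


Building DP table for s1='bdb' (len 3) and s2='ecgh' (len 4):
       e  c  g  h
    0  1  2  3  4
  b 1  1  2  3  4
  d 2  2  2  3  4
  b 3  3  3  3  4
Edit distance = dp[3][4] = 4

4


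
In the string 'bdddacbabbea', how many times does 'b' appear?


Scanning 'bdddacbabbea' for 'b':
  Position 0: 'b' -> MATCH (count: 1)
  Position 6: 'b' -> MATCH (count: 2)
  Position 8: 'b' -> MATCH (count: 3)
  Position 9: 'b' -> MATCH (count: 4)
Total occurrences of 'b': 4

4


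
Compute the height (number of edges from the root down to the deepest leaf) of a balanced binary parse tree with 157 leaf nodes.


In a balanced binary tree with n leaves the deepest leaf is ceil(log2(n)) edges below the root.
log2(157) = 7.2946
ceil(7.2946) = 8
height (edges) = 8

8


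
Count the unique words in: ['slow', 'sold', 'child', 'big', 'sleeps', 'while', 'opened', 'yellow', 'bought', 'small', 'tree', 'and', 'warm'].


Listing all tokens and tracking unique types:
  Token 1: 'slow' -> NEW (unique so far: 1)
  Token 2: 'sold' -> NEW (unique so far: 2)
  Token 3: 'child' -> NEW (unique so far: 3)
  Token 4: 'big' -> NEW (unique so far: 4)
  Token 5: 'sleeps' -> NEW (unique so far: 5)
  Token 6: 'while' -> NEW (unique so far: 6)
  Token 7: 'opened' -> NEW (unique so far: 7)
  Token 8: 'yellow' -> NEW (unique so far: 8)
  Token 9: 'bought' -> NEW (unique so far: 9)
  Token 10: 'small' -> NEW (unique so far: 10)
  Token 11: 'tree' -> NEW (unique so far: 11)
  Token 12: 'and' -> NEW (unique so far: 12)
  Token 13: 'warm' -> NEW (unique so far: 13)
Unique types: ('and', 'big', 'bought', 'child', 'opened', 'sleeps', 'slow', 'small', 'sold', 'tree', 'warm', 'while', 'yellow')
Vocabulary size: 13

13


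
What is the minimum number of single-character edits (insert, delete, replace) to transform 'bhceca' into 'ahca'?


Building DP table for s1='bhceca' (len 6) and s2='ahca' (len 4):
       a  h  c  a
    0  1  2  3  4
  b 1  1  2  3  4
  h 2  2  1  2  3
  c 3  3  2  1  2
  e 4  4  3  2  2
  c 5  5  4  3  3
  a 6  5  5  4  3
Edit distance = dp[6][4] = 3

3


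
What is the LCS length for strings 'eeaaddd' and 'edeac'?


DP table for LCS of 'eeaaddd' and 'edeac':
       e  d  e  a  c
    0  0  0  0  0  0
  e 0  1  1  1  1  1
  e 0  1  1  2  2  2
  a 0  1  1  2  3  3
  a 0  1  1  2  3  3
  d 0  1  2  2  3  3
  d 0  1  2  2  3  3
  d 0  1  2  2  3  3
LCS: 'eea'
LCS length = 3

3


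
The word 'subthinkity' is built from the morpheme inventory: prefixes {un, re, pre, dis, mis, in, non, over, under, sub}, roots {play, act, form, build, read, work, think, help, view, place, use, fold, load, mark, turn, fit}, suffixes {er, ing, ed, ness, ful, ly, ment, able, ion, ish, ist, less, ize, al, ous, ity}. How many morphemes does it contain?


Segmenting 'subthinkity' against the inventory:
  'sub' -> prefix (morpheme 1)
  'think' -> root (morpheme 2)
  'ity' -> suffix (morpheme 3)
Total morphemes: 3

3


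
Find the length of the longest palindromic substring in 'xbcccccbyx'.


Scanning 'xbcccccbyx' for palindromic substrings.
Substring at positions 1-7: 'bcccccb'.
Check: reverse('bcccccb') = 'bcccccb' -> palindrome confirmed.
Neighbouring characters ('x' / 'y') break symmetry, so it cannot extend further.
No longer palindromic substring exists; longest length = 7

7


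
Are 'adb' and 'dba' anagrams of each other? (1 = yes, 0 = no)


Sort characters of 'adb': 'abd'
Sort characters of 'dba': 'abd'
Sorted forms match -> they ARE anagrams
Result: 1

1


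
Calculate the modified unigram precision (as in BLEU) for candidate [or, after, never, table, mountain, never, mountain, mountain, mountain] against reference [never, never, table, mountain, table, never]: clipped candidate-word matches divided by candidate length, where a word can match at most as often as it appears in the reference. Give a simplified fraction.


Reference word counts: {'mountain': 1, 'never': 3, 'table': 2}
Checking each candidate word (with clipping):
  'or' -> not in reference -> no match (matches: 0)
  'after' -> not in reference -> no match (matches: 0)
  'never' -> in reference (ref count 3, used 1/3) -> match (matches: 1)
  'table' -> in reference (ref count 2, used 1/2) -> match (matches: 2)
  'mountain' -> in reference (ref count 1, used 1/1) -> match (matches: 3)
  'never' -> in reference (ref count 3, used 2/3) -> match (matches: 4)
  'mountain' -> ref count 1 already used up (1/1) -> clipped, no match (matches: 4)
  'mountain' -> ref count 1 already used up (1/1) -> clipped, no match (matches: 4)
  'mountain' -> ref count 1 already used up (1/1) -> clipped, no match (matches: 4)
Clipped matches: 4, Candidate length: 9
Precision = 4/9

4/9


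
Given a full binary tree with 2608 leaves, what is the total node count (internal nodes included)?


Leaf nodes (terminals): 2608
Internal nodes = n - 1 = 2608 - 1 = 2607
Total = leaves + internal = 2608 + 2607 = 5215

5215


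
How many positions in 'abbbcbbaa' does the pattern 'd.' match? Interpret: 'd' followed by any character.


Pattern: d. means 'd' followed by any character.
Scanning 'abbbcbbaa' position-by-position:
  Pos 0: window 'ab' -> no
  Pos 1: window 'bb' -> no
  Pos 2: window 'bb' -> no
  Pos 3: window 'bc' -> no
  Pos 4: window 'cb' -> no
  Pos 5: window 'bb' -> no
  Pos 6: window 'ba' -> no
  Pos 7: window 'aa' -> no
  Pos 8: window 'a' -> no
Total matches: 0

0


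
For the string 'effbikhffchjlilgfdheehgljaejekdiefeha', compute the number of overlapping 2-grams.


String 'effbikhffchjlilgfdheehgljaejekdiefeha' has length L = 37.
Number of overlapping n-grams = L - n + 1
Substituting: 37 - 2 + 1 = 36

36


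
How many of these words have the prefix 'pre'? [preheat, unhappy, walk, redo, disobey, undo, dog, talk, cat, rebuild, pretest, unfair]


Checking each word for prefix 'pre':
  'preheat' -> YES, starts with 'pre' (count: 1)
  'unhappy' -> no (count: 1)
  'walk' -> no (count: 1)
  'redo' -> no (count: 1)
  'disobey' -> no (count: 1)
  'undo' -> no (count: 1)
  'dog' -> no (count: 1)
  'talk' -> no (count: 1)
  'cat' -> no (count: 1)
  'rebuild' -> no (count: 1)
  'pretest' -> YES, starts with 'pre' (count: 2)
  'unfair' -> no (count: 2)
Total with prefix 'pre': 2

2


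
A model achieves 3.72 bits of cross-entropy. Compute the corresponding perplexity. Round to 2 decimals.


Perplexity formula: PP = 2^H
H = 3.72
PP = 2^3.72
Decompose: 2^3.72 = 2^3 * 2^0.72
2^3 = 8, 2^0.72 ~ 1.6471820
PP ~ 8 * 1.6471820 = 13.1774560
Rounded to 2 decimals: 13.18

13.18


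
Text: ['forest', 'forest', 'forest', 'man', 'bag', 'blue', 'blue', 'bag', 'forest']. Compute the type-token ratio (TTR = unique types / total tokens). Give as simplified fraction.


Tokens: 9
Unique types: ('bag', 'blue', 'forest', 'man') = 4
TTR = 4/9
Already in lowest terms.

4/9


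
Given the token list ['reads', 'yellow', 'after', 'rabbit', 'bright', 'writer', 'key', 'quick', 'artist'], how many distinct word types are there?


Listing all tokens and tracking unique types:
  Token 1: 'reads' -> NEW (unique so far: 1)
  Token 2: 'yellow' -> NEW (unique so far: 2)
  Token 3: 'after' -> NEW (unique so far: 3)
  Token 4: 'rabbit' -> NEW (unique so far: 4)
  Token 5: 'bright' -> NEW (unique so far: 5)
  Token 6: 'writer' -> NEW (unique so far: 6)
  Token 7: 'key' -> NEW (unique so far: 7)
  Token 8: 'quick' -> NEW (unique so far: 8)
  Token 9: 'artist' -> NEW (unique so far: 9)
Unique types: ('after', 'artist', 'bright', 'key', 'quick', 'rabbit', 'reads', 'writer', 'yellow')
Vocabulary size: 9

9


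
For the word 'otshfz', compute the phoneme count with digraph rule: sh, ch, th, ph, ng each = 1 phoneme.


Parsing 'otshfz' greedily, digraphs first:
  'o' -> vowel phoneme (phonemes so far: 1)
  't' -> consonant phoneme (phonemes so far: 2)
  'sh' -> digraph (1 consonant phoneme) (phonemes so far: 3)
  'f' -> consonant phoneme (phonemes so far: 4)
  'z' -> consonant phoneme (phonemes so far: 5)
Total phonemes: 5

5


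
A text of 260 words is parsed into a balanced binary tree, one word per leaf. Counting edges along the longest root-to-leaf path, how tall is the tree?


In a balanced binary tree with n leaves the deepest leaf is ceil(log2(n)) edges below the root.
log2(260) = 8.0224
ceil(8.0224) = 9
height (edges) = 9

9


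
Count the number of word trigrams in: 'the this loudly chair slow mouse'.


Word trigrams from [6] words:
  Trigram 1: (the this loudly)
  Trigram 2: (this loudly chair)
  Trigram 3: (loudly chair slow)
  Trigram 4: (chair slow mouse)
Total word trigrams: 6 - 2 = 4

4


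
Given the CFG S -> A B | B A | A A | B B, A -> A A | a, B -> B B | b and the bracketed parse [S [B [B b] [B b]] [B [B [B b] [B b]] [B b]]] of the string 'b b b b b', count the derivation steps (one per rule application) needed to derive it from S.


Every bracketed nonterminal node [X ...] in the tree is produced by exactly one rule application.
Reading the tree off as a leftmost derivation:
  Step 1: S  =>  B B   (applied S -> B B)
  Step 2: B B  =>  B B B   (applied B -> B B)
  Step 3: B B B  =>  b B B   (applied B -> b)
  Step 4: b B B  =>  b b B   (applied B -> b)
  Step 5: b b B  =>  b b B B   (applied B -> B B)
  Step 6: b b B B  =>  b b B B B   (applied B -> B B)
  Step 7: b b B B B  =>  b b b B B   (applied B -> b)
  Step 8: b b b B B  =>  b b b b B   (applied B -> b)
  Step 9: b b b b B  =>  b b b b b   (applied B -> b)
Final yield: b b b b b
Total rewrite steps: 9

9


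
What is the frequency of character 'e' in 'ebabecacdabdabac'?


Scanning 'ebabecacdabdabac' for 'e':
  Position 0: 'e' -> MATCH (count: 1)
  Position 4: 'e' -> MATCH (count: 2)
Total occurrences of 'e': 2

2


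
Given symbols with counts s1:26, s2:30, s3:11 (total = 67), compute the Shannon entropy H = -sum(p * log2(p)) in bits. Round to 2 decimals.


Computing entropy H = -sum(p_i * log2(p_i)):
  s1: p = 26/67 = 0.3881, -p*log2(p) = 0.5300
  s2: p = 30/67 = 0.4478, -p*log2(p) = 0.5190
  s3: p = 11/67 = 0.1642, -p*log2(p) = 0.4280
H = sum of terms = 1.4770
Rounded to 2 decimals: 1.48

1.48


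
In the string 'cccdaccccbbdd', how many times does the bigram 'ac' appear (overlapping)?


Scanning 'cccdaccccbbdd' for bigram 'ac':
  Position 0: 'cc' -> no
  Position 1: 'cc' -> no
  Position 2: 'cd' -> no
  Position 3: 'da' -> no
  Position 4: 'ac' -> MATCH
  Position 5: 'cc' -> no
  Position 6: 'cc' -> no
  Position 7: 'cc' -> no
  Position 8: 'cb' -> no
  Position 9: 'bb' -> no
  Position 10: 'bd' -> no
  Position 11: 'dd' -> no
Total matches: 1

1


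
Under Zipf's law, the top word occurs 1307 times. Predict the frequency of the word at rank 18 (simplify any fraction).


Zipf's law: freq(rank) = f1 / rank
f1 = 1307, rank = 18
freq = 1307 / 18
GCD(1307, 18) = 1
Simplified: 1307/18

1307/18


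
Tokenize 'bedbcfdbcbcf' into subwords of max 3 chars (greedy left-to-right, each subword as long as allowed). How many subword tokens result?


'bedbcfdbcbcf' has 12 characters.
Chunking with max size 3:
  Chunk 1: 'bed' (positions 0-2)
  Chunk 2: 'bcf' (positions 3-5)
  Chunk 3: 'dbc' (positions 6-8)
  Chunk 4: 'bcf' (positions 9-11)
Total chunks: ceil(12 / 3) = 4

4


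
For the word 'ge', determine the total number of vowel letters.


Scanning each character of 'ge':
  Position 1: 'g' -> consonant (running count: 0)
  Position 2: 'e' -> vowel (running count: 1)
Total vowels: 1

1


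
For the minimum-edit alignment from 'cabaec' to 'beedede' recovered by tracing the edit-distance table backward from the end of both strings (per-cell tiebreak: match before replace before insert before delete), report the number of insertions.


Edit distance = 6. Backtracking from cell (6, 7) with preference match > replace > insert > delete,
then listing the resulting alignment 'cabaec' -> 'beedede' left to right:
  Step 1: replace c->b
  Step 2: replace a->e
  Step 3: replace b->e
  Step 4: replace a->d
  Step 5: keep 'e'
  Step 6: insert 'd' [insertion #1]
  Step 7: replace c->e
Total insertions: 1

1


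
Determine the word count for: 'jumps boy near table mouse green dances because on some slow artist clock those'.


Counting words by splitting on spaces:
  Word 1: 'jumps'
  Word 2: 'boy'
  Word 3: 'near'
  Word 4: 'table'
  Word 5: 'mouse'
  Word 6: 'green'
  Word 7: 'dances'
  Word 8: 'because'
  Word 9: 'on'
  Word 10: 'some'
  Word 11: 'slow'
  Word 12: 'artist'
  Word 13: 'clock'
  Word 14: 'those'
Total words: 14

14


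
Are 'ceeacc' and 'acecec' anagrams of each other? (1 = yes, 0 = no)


Sort characters of 'ceeacc': 'acccee'
Sort characters of 'acecec': 'acccee'
Sorted forms match -> they ARE anagrams
Result: 1

1


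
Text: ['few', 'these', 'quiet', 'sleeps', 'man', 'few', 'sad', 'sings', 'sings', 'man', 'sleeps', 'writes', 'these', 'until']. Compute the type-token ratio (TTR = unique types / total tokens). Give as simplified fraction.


Tokens: 14
Unique types: ('few', 'man', 'quiet', 'sad', 'sings', 'sleeps', 'these', 'until', 'writes') = 9
TTR = 9/14
Already in lowest terms.

9/14


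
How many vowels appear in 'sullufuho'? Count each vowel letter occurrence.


Scanning each character of 'sullufuho':
  Position 1: 's' -> consonant (running count: 0)
  Position 2: 'u' -> vowel (running count: 1)
  Position 3: 'l' -> consonant (running count: 1)
  Position 4: 'l' -> consonant (running count: 1)
  Position 5: 'u' -> vowel (running count: 2)
  Position 6: 'f' -> consonant (running count: 2)
  Position 7: 'u' -> vowel (running count: 3)
  Position 8: 'h' -> consonant (running count: 3)
  Position 9: 'o' -> vowel (running count: 4)
Total vowels: 4

4


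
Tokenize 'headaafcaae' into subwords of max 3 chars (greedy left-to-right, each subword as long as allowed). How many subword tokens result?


'headaafcaae' has 11 characters.
Chunking with max size 3:
  Chunk 1: 'hea' (positions 0-2)
  Chunk 2: 'daa' (positions 3-5)
  Chunk 3: 'fca' (positions 6-8)
  Chunk 4: 'ae' (positions 9-10)
Total chunks: ceil(11 / 3) = 4

4


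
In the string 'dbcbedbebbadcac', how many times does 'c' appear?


Scanning 'dbcbedbebbadcac' for 'c':
  Position 2: 'c' -> MATCH (count: 1)
  Position 12: 'c' -> MATCH (count: 2)
  Position 14: 'c' -> MATCH (count: 3)
Total occurrences of 'c': 3

3


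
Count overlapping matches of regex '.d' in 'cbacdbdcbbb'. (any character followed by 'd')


Pattern: .d means any character followed by 'd'.
Scanning 'cbacdbdcbbb' position-by-position:
  Pos 0: window 'cb' -> no
  Pos 1: window 'ba' -> no
  Pos 2: window 'ac' -> no
  Pos 3: window 'cd' -> MATCH
  Pos 4: window 'db' -> no
  Pos 5: window 'bd' -> MATCH
  Pos 6: window 'dc' -> no
  Pos 7: window 'cb' -> no
  Pos 8: window 'bb' -> no
  Pos 9: window 'bb' -> no
  Pos 10: window 'b' -> no
Total matches: 2

2


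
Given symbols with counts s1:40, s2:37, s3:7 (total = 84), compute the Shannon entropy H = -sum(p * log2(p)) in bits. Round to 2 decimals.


Computing entropy H = -sum(p_i * log2(p_i)):
  s1: p = 40/84 = 0.4762, -p*log2(p) = 0.5097
  s2: p = 37/84 = 0.4405, -p*log2(p) = 0.5210
  s3: p = 7/84 = 0.0833, -p*log2(p) = 0.2987
H = sum of terms = 1.3294
Rounded to 2 decimals: 1.33

1.33


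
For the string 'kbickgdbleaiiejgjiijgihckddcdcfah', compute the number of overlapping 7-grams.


String 'kbickgdbleaiiejgjiijgihckddcdcfah' has length L = 33.
Number of overlapping n-grams = L - n + 1
Substituting: 33 - 7 + 1 = 27

27


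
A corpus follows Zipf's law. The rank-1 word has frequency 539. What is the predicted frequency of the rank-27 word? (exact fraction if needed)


Zipf's law: freq(rank) = f1 / rank
f1 = 539, rank = 27
freq = 539 / 27
GCD(539, 27) = 1
Simplified: 539/27

539/27


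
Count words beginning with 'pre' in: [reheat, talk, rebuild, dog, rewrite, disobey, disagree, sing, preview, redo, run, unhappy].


Checking each word for prefix 'pre':
  'reheat' -> no (count: 0)
  'talk' -> no (count: 0)
  'rebuild' -> no (count: 0)
  'dog' -> no (count: 0)
  'rewrite' -> no (count: 0)
  'disobey' -> no (count: 0)
  'disagree' -> no (count: 0)
  'sing' -> no (count: 0)
  'preview' -> YES, starts with 'pre' (count: 1)
  'redo' -> no (count: 1)
  'run' -> no (count: 1)
  'unhappy' -> no (count: 1)
Total with prefix 'pre': 1

1


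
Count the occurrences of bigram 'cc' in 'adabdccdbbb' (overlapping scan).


Scanning 'adabdccdbbb' for bigram 'cc':
  Position 0: 'ad' -> no
  Position 1: 'da' -> no
  Position 2: 'ab' -> no
  Position 3: 'bd' -> no
  Position 4: 'dc' -> no
  Position 5: 'cc' -> MATCH
  Position 6: 'cd' -> no
  Position 7: 'db' -> no
  Position 8: 'bb' -> no
  Position 9: 'bb' -> no
Total matches: 1

1


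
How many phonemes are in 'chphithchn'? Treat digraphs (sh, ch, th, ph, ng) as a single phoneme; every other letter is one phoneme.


Parsing 'chphithchn' greedily, digraphs first:
  'ch' -> digraph (1 consonant phoneme) (phonemes so far: 1)
  'ph' -> digraph (1 consonant phoneme) (phonemes so far: 2)
  'i' -> vowel phoneme (phonemes so far: 3)
  'th' -> digraph (1 consonant phoneme) (phonemes so far: 4)
  'ch' -> digraph (1 consonant phoneme) (phonemes so far: 5)
  'n' -> consonant phoneme (phonemes so far: 6)
Total phonemes: 6

6


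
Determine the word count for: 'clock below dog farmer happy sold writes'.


Counting words by splitting on spaces:
  Word 1: 'clock'
  Word 2: 'below'
  Word 3: 'dog'
  Word 4: 'farmer'
  Word 5: 'happy'
  Word 6: 'sold'
  Word 7: 'writes'
Total words: 7

7


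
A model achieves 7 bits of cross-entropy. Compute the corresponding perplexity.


Perplexity formula: PP = 2^H
H = 7
PP = 2^7
Steps: 2^1 = 2, 2^2 = 4, 2^3 = 8, 2^4 = 16, 2^5 = 32, 2^6 = 64, 2^7 = 128
PP = 128

128


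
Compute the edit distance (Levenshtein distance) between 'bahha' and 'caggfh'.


Building DP table for s1='bahha' (len 5) and s2='caggfh' (len 6):
       c  a  g  g  f  h
    0  1  2  3  4  5  6
  b 1  1  2  3  4  5  6
  a 2  2  1  2  3  4  5
  h 3  3  2  2  3  4  4
  h 4  4  3  3  3  4  4
  a 5  5  4  4  4  4  5
Edit distance = dp[5][6] = 5

5


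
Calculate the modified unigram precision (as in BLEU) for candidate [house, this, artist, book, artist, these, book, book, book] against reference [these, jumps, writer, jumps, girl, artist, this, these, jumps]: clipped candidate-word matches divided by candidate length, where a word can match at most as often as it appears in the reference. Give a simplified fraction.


Reference word counts: {'artist': 1, 'girl': 1, 'jumps': 3, 'these': 2, 'this': 1, 'writer': 1}
Checking each candidate word (with clipping):
  'house' -> not in reference -> no match (matches: 0)
  'this' -> in reference (ref count 1, used 1/1) -> match (matches: 1)
  'artist' -> in reference (ref count 1, used 1/1) -> match (matches: 2)
  'book' -> not in reference -> no match (matches: 2)
  'artist' -> ref count 1 already used up (1/1) -> clipped, no match (matches: 2)
  'these' -> in reference (ref count 2, used 1/2) -> match (matches: 3)
  'book' -> not in reference -> no match (matches: 3)
  'book' -> not in reference -> no match (matches: 3)
  'book' -> not in reference -> no match (matches: 3)
Clipped matches: 3, Candidate length: 9
Precision = 3/9 = 1/3

1/3


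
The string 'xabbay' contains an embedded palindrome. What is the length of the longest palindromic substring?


Scanning 'xabbay' for palindromic substrings.
Substring at positions 1-4: 'abba'.
Check: reverse('abba') = 'abba' -> palindrome confirmed.
Neighbouring characters ('x' / 'y') break symmetry, so it cannot extend further.
No longer palindromic substring exists; longest length = 4

4


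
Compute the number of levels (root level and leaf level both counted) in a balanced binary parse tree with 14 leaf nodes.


In a balanced binary tree with n leaves the deepest leaf is ceil(log2(n)) edges below the root,
so counting node levels inclusive of root and leaves gives ceil(log2(n)) + 1 levels.
log2(14) = 3.8074
ceil(3.8074) = 4
levels = 4 + 1 = 5

5


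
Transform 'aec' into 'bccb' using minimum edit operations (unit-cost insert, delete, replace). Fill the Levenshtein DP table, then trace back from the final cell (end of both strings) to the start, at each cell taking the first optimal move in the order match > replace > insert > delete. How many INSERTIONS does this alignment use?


Edit distance = 3. Backtracking from cell (3, 4) with preference match > replace > insert > delete,
then listing the resulting alignment 'aec' -> 'bccb' left to right:
  Step 1: replace a->b
  Step 2: replace e->c
  Step 3: keep 'c'
  Step 4: insert 'b' [insertion #1]
Total insertions: 1

1


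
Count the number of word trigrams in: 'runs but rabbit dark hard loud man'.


Word trigrams from [7] words:
  Trigram 1: (runs but rabbit)
  Trigram 2: (but rabbit dark)
  Trigram 3: (rabbit dark hard)
  Trigram 4: (dark hard loud)
  Trigram 5: (hard loud man)
Total word trigrams: 7 - 2 = 5

5


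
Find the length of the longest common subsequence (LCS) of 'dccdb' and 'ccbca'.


DP table for LCS of 'dccdb' and 'ccbca':
       c  c  b  c  a
    0  0  0  0  0  0
  d 0  0  0  0  0  0
  c 0  1  1  1  1  1
  c 0  1  2  2  2  2
  d 0  1  2  2  2  2
  b 0  1  2  3  3  3
LCS: 'ccb'
LCS length = 3

3


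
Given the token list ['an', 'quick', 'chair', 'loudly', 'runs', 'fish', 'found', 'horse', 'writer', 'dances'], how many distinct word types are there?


Listing all tokens and tracking unique types:
  Token 1: 'an' -> NEW (unique so far: 1)
  Token 2: 'quick' -> NEW (unique so far: 2)
  Token 3: 'chair' -> NEW (unique so far: 3)
  Token 4: 'loudly' -> NEW (unique so far: 4)
  Token 5: 'runs' -> NEW (unique so far: 5)
  Token 6: 'fish' -> NEW (unique so far: 6)
  Token 7: 'found' -> NEW (unique so far: 7)
  Token 8: 'horse' -> NEW (unique so far: 8)
  Token 9: 'writer' -> NEW (unique so far: 9)
  Token 10: 'dances' -> NEW (unique so far: 10)
Unique types: ('an', 'chair', 'dances', 'fish', 'found', 'horse', 'loudly', 'quick', 'runs', 'writer')
Vocabulary size: 10

10


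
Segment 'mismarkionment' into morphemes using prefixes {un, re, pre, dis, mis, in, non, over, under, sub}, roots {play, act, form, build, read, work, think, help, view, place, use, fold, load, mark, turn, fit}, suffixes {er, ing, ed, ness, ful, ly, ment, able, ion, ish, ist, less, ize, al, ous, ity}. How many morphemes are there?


Segmenting 'mismarkionment' against the inventory:
  'mis' -> prefix (morpheme 1)
  'mark' -> root (morpheme 2)
  'ion' -> suffix (morpheme 3)
  'ment' -> suffix (morpheme 4)
Total morphemes: 4

4


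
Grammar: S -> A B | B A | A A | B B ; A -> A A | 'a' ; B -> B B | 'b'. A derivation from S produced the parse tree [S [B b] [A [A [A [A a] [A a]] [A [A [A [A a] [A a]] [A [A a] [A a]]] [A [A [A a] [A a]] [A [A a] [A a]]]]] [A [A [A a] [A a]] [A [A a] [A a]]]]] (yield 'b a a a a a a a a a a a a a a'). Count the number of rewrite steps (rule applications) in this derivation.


Every bracketed nonterminal node [X ...] in the tree is produced by exactly one rule application.
Reading the tree off as a leftmost derivation:
  Step 1: S  =>  B A   (applied S -> B A)
  Step 2: B A  =>  b A   (applied B -> b)
  Step 3: b A  =>  b A A   (applied A -> A A)
  Step 4: b A A  =>  b A A A   (applied A -> A A)
  Step 5: b A A A  =>  b A A A A   (applied A -> A A)
  Step 6: b A A A A  =>  b a A A A   (applied A -> a)
  Step 7: b a A A A  =>  b a a A A   (applied A -> a)
  Step 8: b a a A A  =>  b a a A A A   (applied A -> A A)
  Step 9: b a a A A A  =>  b a a A A A A   (applied A -> A A)
  Step 10: b a a A A A A  =>  b a a A A A A A   (applied A -> A A)
  Step 11: b a a A A A A A  =>  b a a a A A A A   (applied A -> a)
  Step 12: b a a a A A A A  =>  b a a a a A A A   (applied A -> a)
  Step 13: b a a a a A A A  =>  b a a a a A A A A   (applied A -> A A)
  Step 14: b a a a a A A A A  =>  b a a a a a A A A   (applied A -> a)
  Step 15: b a a a a a A A A  =>  b a a a a a a A A   (applied A -> a)
  Step 16: b a a a a a a A A  =>  b a a a a a a A A A   (applied A -> A A)
  Step 17: b a a a a a a A A A  =>  b a a a a a a A A A A   (applied A -> A A)
  Step 18: b a a a a a a A A A A  =>  b a a a a a a a A A A   (applied A -> a)
  Step 19: b a a a a a a a A A A  =>  b a a a a a a a a A A   (applied A -> a)
  Step 20: b a a a a a a a a A A  =>  b a a a a a a a a A A A   (applied A -> A A)
  Step 21: b a a a a a a a a A A A  =>  b a a a a a a a a a A A   (applied A -> a)
  Step 22: b a a a a a a a a a A A  =>  b a a a a a a a a a a A   (applied A -> a)
  Step 23: b a a a a a a a a a a A  =>  b a a a a a a a a a a A A   (applied A -> A A)
  Step 24: b a a a a a a a a a a A A  =>  b a a a a a a a a a a A A A   (applied A -> A A)
  Step 25: b a a a a a a a a a a A A A  =>  b a a a a a a a a a a a A A   (applied A -> a)
  Step 26: b a a a a a a a a a a a A A  =>  b a a a a a a a a a a a a A   (applied A -> a)
  Step 27: b a a a a a a a a a a a a A  =>  b a a a a a a a a a a a a A A   (applied A -> A A)
  Step 28: b a a a a a a a a a a a a A A  =>  b a a a a a a a a a a a a a A   (applied A -> a)
  Step 29: b a a a a a a a a a a a a a A  =>  b a a a a a a a a a a a a a a   (applied A -> a)
Final yield: b a a a a a a a a a a a a a a
Total rewrite steps: 29

29


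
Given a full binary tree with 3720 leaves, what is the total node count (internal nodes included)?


Leaf nodes (terminals): 3720
Internal nodes = n - 1 = 3720 - 1 = 3719
Total = leaves + internal = 3720 + 3719 = 7439

7439


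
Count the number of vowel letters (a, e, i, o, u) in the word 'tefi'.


Scanning each character of 'tefi':
  Position 1: 't' -> consonant (running count: 0)
  Position 2: 'e' -> vowel (running count: 1)
  Position 3: 'f' -> consonant (running count: 1)
  Position 4: 'i' -> vowel (running count: 2)
Total vowels: 2

2


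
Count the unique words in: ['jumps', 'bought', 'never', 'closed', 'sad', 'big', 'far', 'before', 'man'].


Listing all tokens and tracking unique types:
  Token 1: 'jumps' -> NEW (unique so far: 1)
  Token 2: 'bought' -> NEW (unique so far: 2)
  Token 3: 'never' -> NEW (unique so far: 3)
  Token 4: 'closed' -> NEW (unique so far: 4)
  Token 5: 'sad' -> NEW (unique so far: 5)
  Token 6: 'big' -> NEW (unique so far: 6)
  Token 7: 'far' -> NEW (unique so far: 7)
  Token 8: 'before' -> NEW (unique so far: 8)
  Token 9: 'man' -> NEW (unique so far: 9)
Unique types: ('before', 'big', 'bought', 'closed', 'far', 'jumps', 'man', 'never', 'sad')
Vocabulary size: 9

9


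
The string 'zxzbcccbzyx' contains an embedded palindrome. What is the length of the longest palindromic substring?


Scanning 'zxzbcccbzyx' for palindromic substrings.
Substring at positions 2-8: 'zbcccbz'.
Check: reverse('zbcccbz') = 'zbcccbz' -> palindrome confirmed.
Neighbouring characters ('x' / 'y') break symmetry, so it cannot extend further.
No longer palindromic substring exists; longest length = 7

7


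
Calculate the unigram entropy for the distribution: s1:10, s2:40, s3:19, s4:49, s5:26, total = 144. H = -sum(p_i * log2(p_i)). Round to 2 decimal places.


Computing entropy H = -sum(p_i * log2(p_i)):
  s1: p = 10/144 = 0.0694, -p*log2(p) = 0.2672
  s2: p = 40/144 = 0.2778, -p*log2(p) = 0.5133
  s3: p = 19/144 = 0.1319, -p*log2(p) = 0.3855
  s4: p = 49/144 = 0.3403, -p*log2(p) = 0.5292
  s5: p = 26/144 = 0.1806, -p*log2(p) = 0.4459
H = sum of terms = 2.1411
Rounded to 2 decimals: 2.14

2.14


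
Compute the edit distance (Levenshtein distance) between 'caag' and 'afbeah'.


Building DP table for s1='caag' (len 4) and s2='afbeah' (len 6):
       a  f  b  e  a  h
    0  1  2  3  4  5  6
  c 1  1  2  3  4  5  6
  a 2  1  2  3  4  4  5
  a 3  2  2  3  4  4  5
  g 4  3  3  3  4  5  5
Edit distance = dp[4][6] = 5

5


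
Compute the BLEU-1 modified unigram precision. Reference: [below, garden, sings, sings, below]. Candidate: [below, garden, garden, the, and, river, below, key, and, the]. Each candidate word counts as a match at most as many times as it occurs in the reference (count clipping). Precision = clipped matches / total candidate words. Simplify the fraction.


Reference word counts: {'below': 2, 'garden': 1, 'sings': 2}
Checking each candidate word (with clipping):
  'below' -> in reference (ref count 2, used 1/2) -> match (matches: 1)
  'garden' -> in reference (ref count 1, used 1/1) -> match (matches: 2)
  'garden' -> ref count 1 already used up (1/1) -> clipped, no match (matches: 2)
  'the' -> not in reference -> no match (matches: 2)
  'and' -> not in reference -> no match (matches: 2)
  'river' -> not in reference -> no match (matches: 2)
  'below' -> in reference (ref count 2, used 2/2) -> match (matches: 3)
  'key' -> not in reference -> no match (matches: 3)
  'and' -> not in reference -> no match (matches: 3)
  'the' -> not in reference -> no match (matches: 3)
Clipped matches: 3, Candidate length: 10
Precision = 3/10

3/10


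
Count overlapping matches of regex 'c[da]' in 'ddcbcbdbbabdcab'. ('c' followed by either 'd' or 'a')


Pattern: c[da] means 'c' followed by either 'd' or 'a'.
Scanning 'ddcbcbdbbabdcab' position-by-position:
  Pos 0: window 'dd' -> no
  Pos 1: window 'dc' -> no
  Pos 2: window 'cb' -> no
  Pos 3: window 'bc' -> no
  Pos 4: window 'cb' -> no
  Pos 5: window 'bd' -> no
  Pos 6: window 'db' -> no
  Pos 7: window 'bb' -> no
  Pos 8: window 'ba' -> no
  Pos 9: window 'ab' -> no
  Pos 10: window 'bd' -> no
  Pos 11: window 'dc' -> no
  Pos 12: window 'ca' -> MATCH
  Pos 13: window 'ab' -> no
  Pos 14: window 'b' -> no
Total matches: 1

1


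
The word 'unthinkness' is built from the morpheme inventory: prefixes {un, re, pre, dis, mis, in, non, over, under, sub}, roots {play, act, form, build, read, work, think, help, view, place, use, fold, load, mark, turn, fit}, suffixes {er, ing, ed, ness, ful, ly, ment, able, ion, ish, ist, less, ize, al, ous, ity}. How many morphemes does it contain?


Segmenting 'unthinkness' against the inventory:
  'un' -> prefix (morpheme 1)
  'think' -> root (morpheme 2)
  'ness' -> suffix (morpheme 3)
Total morphemes: 3

3


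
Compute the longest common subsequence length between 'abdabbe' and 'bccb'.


DP table for LCS of 'abdabbe' and 'bccb':
       b  c  c  b
    0  0  0  0  0
  a 0  0  0  0  0
  b 0  1  1  1  1
  d 0  1  1  1  1
  a 0  1  1  1  1
  b 0  1  1  1  2
  b 0  1  1  1  2
  e 0  1  1  1  2
LCS: 'bb'
LCS length = 2

2


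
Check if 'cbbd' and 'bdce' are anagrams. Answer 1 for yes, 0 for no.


Sort characters of 'cbbd': 'bbcd'
Sort characters of 'bdce': 'bcde'
Sorted forms differ -> they are NOT anagrams
Result: 0

0


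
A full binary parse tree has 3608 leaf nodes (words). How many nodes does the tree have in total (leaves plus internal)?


Leaf nodes (terminals): 3608
Internal nodes = n - 1 = 3608 - 1 = 3607
Total = leaves + internal = 3608 + 3607 = 7215

7215


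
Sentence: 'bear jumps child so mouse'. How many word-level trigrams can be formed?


Word trigrams from [5] words:
  Trigram 1: (bear jumps child)
  Trigram 2: (jumps child so)
  Trigram 3: (child so mouse)
Total word trigrams: 5 - 2 = 3

3


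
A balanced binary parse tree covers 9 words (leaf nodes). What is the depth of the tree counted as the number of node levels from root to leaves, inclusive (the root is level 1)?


In a balanced binary tree with n leaves the deepest leaf is ceil(log2(n)) edges below the root,
so counting node levels inclusive of root and leaves gives ceil(log2(n)) + 1 levels.
log2(9) = 3.1699
ceil(3.1699) = 4
levels = 4 + 1 = 5

5


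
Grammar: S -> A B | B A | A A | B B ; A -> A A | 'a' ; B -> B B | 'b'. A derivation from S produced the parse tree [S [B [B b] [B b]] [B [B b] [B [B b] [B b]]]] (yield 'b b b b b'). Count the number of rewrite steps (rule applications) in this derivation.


Every bracketed nonterminal node [X ...] in the tree is produced by exactly one rule application.
Reading the tree off as a leftmost derivation:
  Step 1: S  =>  B B   (applied S -> B B)
  Step 2: B B  =>  B B B   (applied B -> B B)
  Step 3: B B B  =>  b B B   (applied B -> b)
  Step 4: b B B  =>  b b B   (applied B -> b)
  Step 5: b b B  =>  b b B B   (applied B -> B B)
  Step 6: b b B B  =>  b b b B   (applied B -> b)
  Step 7: b b b B  =>  b b b B B   (applied B -> B B)
  Step 8: b b b B B  =>  b b b b B   (applied B -> b)
  Step 9: b b b b B  =>  b b b b b   (applied B -> b)
Final yield: b b b b b
Total rewrite steps: 9

9


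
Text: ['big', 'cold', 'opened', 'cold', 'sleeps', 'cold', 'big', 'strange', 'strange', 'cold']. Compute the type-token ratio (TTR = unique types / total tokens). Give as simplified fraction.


Tokens: 10
Unique types: ('big', 'cold', 'opened', 'sleeps', 'strange') = 5
TTR = 5/10
Simplify: divide both by 5 -> 1/2
TTR = 1/2

1/2


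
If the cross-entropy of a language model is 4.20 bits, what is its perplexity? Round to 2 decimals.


Perplexity formula: PP = 2^H
H = 4.20
PP = 2^4.20
Decompose: 2^4.20 = 2^4 * 2^0.20
2^4 = 16, 2^0.20 ~ 1.1486984
PP ~ 16 * 1.1486984 = 18.3791744
Rounded to 2 decimals: 18.38

18.38


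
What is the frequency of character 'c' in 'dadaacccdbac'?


Scanning 'dadaacccdbac' for 'c':
  Position 5: 'c' -> MATCH (count: 1)
  Position 6: 'c' -> MATCH (count: 2)
  Position 7: 'c' -> MATCH (count: 3)
  Position 11: 'c' -> MATCH (count: 4)
Total occurrences of 'c': 4

4


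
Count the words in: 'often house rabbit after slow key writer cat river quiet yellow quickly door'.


Counting words by splitting on spaces:
  Word 1: 'often'
  Word 2: 'house'
  Word 3: 'rabbit'
  Word 4: 'after'
  Word 5: 'slow'
  Word 6: 'key'
  Word 7: 'writer'
  Word 8: 'cat'
  Word 9: 'river'
  Word 10: 'quiet'
  Word 11: 'yellow'
  Word 12: 'quickly'
  Word 13: 'door'
Total words: 13

13


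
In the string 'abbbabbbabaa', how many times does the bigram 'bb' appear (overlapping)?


Scanning 'abbbabbbabaa' for bigram 'bb':
  Position 0: 'ab' -> no
  Position 1: 'bb' -> MATCH
  Position 2: 'bb' -> MATCH
  Position 3: 'ba' -> no
  Position 4: 'ab' -> no
  Position 5: 'bb' -> MATCH
  Position 6: 'bb' -> MATCH
  Position 7: 'ba' -> no
  Position 8: 'ab' -> no
  Position 9: 'ba' -> no
  Position 10: 'aa' -> no
Total matches: 4

4


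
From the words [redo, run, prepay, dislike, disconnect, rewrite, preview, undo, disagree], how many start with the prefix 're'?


Checking each word for prefix 're':
  'redo' -> YES, starts with 're' (count: 1)
  'run' -> no (count: 1)
  'prepay' -> no (count: 1)
  'dislike' -> no (count: 1)
  'disconnect' -> no (count: 1)
  'rewrite' -> YES, starts with 're' (count: 2)
  'preview' -> no (count: 2)
  'undo' -> no (count: 2)
  'disagree' -> no (count: 2)
Total with prefix 're': 2

2
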